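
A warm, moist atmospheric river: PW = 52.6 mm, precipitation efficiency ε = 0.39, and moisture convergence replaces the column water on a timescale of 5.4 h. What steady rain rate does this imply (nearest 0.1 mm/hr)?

Each overturning extracts ε × PW = 0.39 × 52.6 = 20.514 mm.
Rate = ε·PW / τ = 20.514 / 5.4 h = 3.8 mm/hr.

R ≈ 3.8 mm/hr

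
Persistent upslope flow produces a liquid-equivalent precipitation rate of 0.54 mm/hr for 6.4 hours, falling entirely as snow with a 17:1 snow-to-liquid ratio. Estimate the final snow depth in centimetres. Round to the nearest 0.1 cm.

Liquid-equivalent depth = 0.54 × 6.4 = 3.456 mm.
Snow depth = 3.456 mm × 17 = 58.752 mm = 5.9 cm.

snow depth ≈ 5.9 cm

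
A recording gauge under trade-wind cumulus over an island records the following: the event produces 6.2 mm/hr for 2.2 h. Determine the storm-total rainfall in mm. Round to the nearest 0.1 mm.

Total = Σ Rᵢ Δtᵢ = 6.2 × 2.2
      = 13.64 = 13.6 mm.

total ≈ 13.6 mm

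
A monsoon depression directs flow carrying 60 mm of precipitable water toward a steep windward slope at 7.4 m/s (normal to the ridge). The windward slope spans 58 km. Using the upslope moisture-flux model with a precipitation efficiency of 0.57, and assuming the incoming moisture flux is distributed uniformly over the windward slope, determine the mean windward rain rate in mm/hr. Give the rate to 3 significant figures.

Incoming column moisture flux per unit ridge length: F = V × PW = 7.4 × 60 = 444 mm·m/s.
Spread over the 58 km slope with efficiency ε = 0.57: R = ε·F/W = 0.57 × 444 / 58000 m = 4.363e-03 mm/s.
R = 4.363e-03 × 3600 = 15.7 mm/hr.

R ≈ 15.7 mm/hr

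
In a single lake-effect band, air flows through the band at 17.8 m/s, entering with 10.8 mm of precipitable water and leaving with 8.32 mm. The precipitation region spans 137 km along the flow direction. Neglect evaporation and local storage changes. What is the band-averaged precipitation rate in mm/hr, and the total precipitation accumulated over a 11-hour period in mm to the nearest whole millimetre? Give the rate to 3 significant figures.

Column moisture flux per unit crosswind length is F = V × PW.
Inflow: F_in = 17.8 × 10.8 = 192.24 mm·m/s
Outflow: F_out = 17.8 × 8.32 = 148.096 mm·m/s
Steady-state rate R = (F_in − F_out)/L = (192.24 − 148.096) / 137000 m = 3.222e-04 mm/s.
R = 3.222e-04 × 3600 = 1.16 mm/hr.
Over 11 h: total = 1.16 × 11 = 12.76 ≈ 13 mm.

R ≈ 1.16 mm/hr; total ≈ 13 mm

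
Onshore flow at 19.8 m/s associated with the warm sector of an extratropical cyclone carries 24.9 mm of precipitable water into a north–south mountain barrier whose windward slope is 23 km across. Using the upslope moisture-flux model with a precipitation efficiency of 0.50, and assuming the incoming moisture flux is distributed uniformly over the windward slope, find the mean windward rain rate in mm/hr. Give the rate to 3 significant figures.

R ≈ 38.6 mm/hr

Incoming column moisture flux per unit ridge length: F = V × PW = 19.8 × 24.9 = 493.02 mm·m/s.
Spread over the 23 km slope with efficiency ε = 0.50: R = ε·F/W = 0.50 × 493.02 / 23000 m = 1.072e-02 mm/s.
R = 1.072e-02 × 3600 = 38.6 mm/hr.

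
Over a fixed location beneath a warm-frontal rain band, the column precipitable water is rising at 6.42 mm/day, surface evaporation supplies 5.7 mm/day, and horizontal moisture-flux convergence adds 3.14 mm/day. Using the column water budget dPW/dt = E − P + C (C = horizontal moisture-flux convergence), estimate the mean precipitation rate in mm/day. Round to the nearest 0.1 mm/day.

dPW/dt = +6.42 mm/day.
P = E + C − dPW/dt = 5.7 + (3.14) − (+6.42) = 2.4 mm/day.

P ≈ 2.4 mm/day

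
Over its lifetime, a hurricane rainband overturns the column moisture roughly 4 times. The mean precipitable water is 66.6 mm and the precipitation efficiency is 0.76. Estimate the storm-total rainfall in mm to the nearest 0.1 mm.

Each cycle deposits ε × PW = 0.76 × 66.6 = 50.616 mm.
Over 4 cycles: 4 × 50.616 = 202.5 mm.

rainfall ≈ 202.5 mm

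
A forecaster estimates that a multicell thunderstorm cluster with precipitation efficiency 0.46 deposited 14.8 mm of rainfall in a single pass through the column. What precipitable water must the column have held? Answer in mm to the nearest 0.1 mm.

PW ≈ 32.2 mm

PW = rainfall / ε = 14.8 / 0.46 = 32.2 mm.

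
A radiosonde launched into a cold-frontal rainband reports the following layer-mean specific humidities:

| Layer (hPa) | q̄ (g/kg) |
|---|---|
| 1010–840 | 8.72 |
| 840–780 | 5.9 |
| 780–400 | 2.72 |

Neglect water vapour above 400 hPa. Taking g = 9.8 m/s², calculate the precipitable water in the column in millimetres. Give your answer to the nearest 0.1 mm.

Precipitable water is the column-integrated vapour mass per unit area: PW = (1/g) Σ q̄ Δp, with q in kg/kg and Δp in Pa (1 kg/m² of water = 1 mm).
Layer 1010–840 hPa: Δp = 170 hPa = 17000 Pa, q̄ = 0.00872 kg/kg → 0.00872 × 17000 / 9.8 = 15.13 mm
Layer 840–780 hPa: Δp = 60 hPa = 6000 Pa, q̄ = 0.0059 kg/kg → 0.0059 × 6000 / 9.8 = 3.61 mm
Layer 780–400 hPa: Δp = 380 hPa = 38000 Pa, q̄ = 0.00272 kg/kg → 0.00272 × 38000 / 9.8 = 10.55 mm
PW = 15.13 + 3.61 + 10.55 = 29.29 ≈ 29.3 mm.

PW ≈ 29.3 mm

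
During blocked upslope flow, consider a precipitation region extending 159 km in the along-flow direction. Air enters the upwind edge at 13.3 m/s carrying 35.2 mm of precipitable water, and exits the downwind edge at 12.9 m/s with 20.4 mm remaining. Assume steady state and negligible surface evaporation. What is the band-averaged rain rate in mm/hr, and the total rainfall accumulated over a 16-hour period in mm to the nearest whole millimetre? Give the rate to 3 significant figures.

R ≈ 4.64 mm/hr; total ≈ 74 mm

Column moisture flux per unit crosswind length is F = V × PW.
Inflow: F_in = 13.3 × 35.2 = 468.16 mm·m/s
Outflow: F_out = 12.9 × 20.4 = 263.16 mm·m/s
Steady-state rate R = (F_in − F_out)/L = (468.16 − 263.16) / 159000 m = 1.289e-03 mm/s.
R = 1.289e-03 × 3600 = 4.64 mm/hr.
Over 16 h: total = 4.64 × 16 = 74.24 ≈ 74 mm.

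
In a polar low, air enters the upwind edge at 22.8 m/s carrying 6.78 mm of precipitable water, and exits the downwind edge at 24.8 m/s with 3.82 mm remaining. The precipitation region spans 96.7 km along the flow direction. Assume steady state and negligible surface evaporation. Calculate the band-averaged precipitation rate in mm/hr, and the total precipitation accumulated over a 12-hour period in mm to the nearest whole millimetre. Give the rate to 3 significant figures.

Column moisture flux per unit crosswind length is F = V × PW.
Inflow: F_in = 22.8 × 6.78 = 154.584 mm·m/s
Outflow: F_out = 24.8 × 3.82 = 94.736 mm·m/s
Steady-state rate R = (F_in − F_out)/L = (154.584 − 94.736) / 96700 m = 6.189e-04 mm/s.
R = 6.189e-04 × 3600 = 2.23 mm/hr.
Over 12 h: total = 2.23 × 12 = 26.76 ≈ 27 mm.

R ≈ 2.23 mm/hr; total ≈ 27 mm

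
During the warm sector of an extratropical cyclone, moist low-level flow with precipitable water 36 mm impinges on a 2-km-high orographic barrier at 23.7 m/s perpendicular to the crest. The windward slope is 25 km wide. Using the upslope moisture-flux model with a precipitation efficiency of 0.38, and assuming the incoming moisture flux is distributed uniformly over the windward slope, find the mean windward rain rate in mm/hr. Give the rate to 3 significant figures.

R ≈ 46.7 mm/hr

Incoming column moisture flux per unit ridge length: F = V × PW = 23.7 × 36 = 853.2 mm·m/s.
Spread over the 25 km slope with efficiency ε = 0.38: R = ε·F/W = 0.38 × 853.2 / 25000 m = 1.297e-02 mm/s.
R = 1.297e-02 × 3600 = 46.7 mm/hr.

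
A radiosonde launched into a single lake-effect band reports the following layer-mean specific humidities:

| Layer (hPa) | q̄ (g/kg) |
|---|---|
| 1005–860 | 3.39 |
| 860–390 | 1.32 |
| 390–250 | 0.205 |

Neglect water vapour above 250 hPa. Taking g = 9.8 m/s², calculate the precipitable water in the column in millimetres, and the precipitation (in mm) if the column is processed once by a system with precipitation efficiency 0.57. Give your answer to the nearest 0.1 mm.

Precipitable water is the column-integrated vapour mass per unit area: PW = (1/g) Σ q̄ Δp, with q in kg/kg and Δp in Pa (1 kg/m² of water = 1 mm).
Layer 1005–860 hPa: Δp = 145 hPa = 14500 Pa, q̄ = 0.00339 kg/kg → 0.00339 × 14500 / 9.8 = 5.02 mm
Layer 860–390 hPa: Δp = 470 hPa = 47000 Pa, q̄ = 0.00132 kg/kg → 0.00132 × 47000 / 9.8 = 6.33 mm
Layer 390–250 hPa: Δp = 140 hPa = 14000 Pa, q̄ = 0.000205 kg/kg → 0.000205 × 14000 / 9.8 = 0.29 mm
PW = 5.02 + 6.33 + 0.29 = 11.64 ≈ 11.6 mm.
Precipitation = ε × PW = 0.57 × 11.6 = 6.6 mm.

PW ≈ 11.6 mm; precipitation ≈ 6.6 mm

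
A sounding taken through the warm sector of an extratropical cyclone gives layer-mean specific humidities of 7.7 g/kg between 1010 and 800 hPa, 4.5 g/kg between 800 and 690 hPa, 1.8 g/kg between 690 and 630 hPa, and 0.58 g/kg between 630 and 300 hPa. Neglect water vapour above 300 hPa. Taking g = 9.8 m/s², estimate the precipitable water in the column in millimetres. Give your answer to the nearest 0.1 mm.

PW ≈ 24.6 mm

Precipitable water is the column-integrated vapour mass per unit area: PW = (1/g) Σ q̄ Δp, with q in kg/kg and Δp in Pa (1 kg/m² of water = 1 mm).
Layer 1010–800 hPa: Δp = 210 hPa = 21000 Pa, q̄ = 0.0077 kg/kg → 0.0077 × 21000 / 9.8 = 16.50 mm
Layer 800–690 hPa: Δp = 110 hPa = 11000 Pa, q̄ = 0.0045 kg/kg → 0.0045 × 11000 / 9.8 = 5.05 mm
Layer 690–630 hPa: Δp = 60 hPa = 6000 Pa, q̄ = 0.0018 kg/kg → 0.0018 × 6000 / 9.8 = 1.10 mm
Layer 630–300 hPa: Δp = 330 hPa = 33000 Pa, q̄ = 0.00058 kg/kg → 0.00058 × 33000 / 9.8 = 1.95 mm
PW = 16.50 + 5.05 + 1.10 + 1.95 = 24.60 ≈ 24.6 mm.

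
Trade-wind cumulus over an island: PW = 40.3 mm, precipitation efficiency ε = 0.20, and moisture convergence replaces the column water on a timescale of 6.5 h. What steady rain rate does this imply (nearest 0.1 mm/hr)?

R ≈ 1.2 mm/hr

Each overturning extracts ε × PW = 0.20 × 40.3 = 8.06 mm.
Rate = ε·PW / τ = 8.06 / 6.5 h = 1.2 mm/hr.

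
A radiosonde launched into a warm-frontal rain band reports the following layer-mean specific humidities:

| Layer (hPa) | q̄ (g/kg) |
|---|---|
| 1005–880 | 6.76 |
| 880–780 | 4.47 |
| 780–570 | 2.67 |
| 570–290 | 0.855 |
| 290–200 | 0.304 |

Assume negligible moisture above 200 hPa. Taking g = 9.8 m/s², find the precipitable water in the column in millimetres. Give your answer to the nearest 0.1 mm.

Precipitable water is the column-integrated vapour mass per unit area: PW = (1/g) Σ q̄ Δp, with q in kg/kg and Δp in Pa (1 kg/m² of water = 1 mm).
Layer 1005–880 hPa: Δp = 125 hPa = 12500 Pa, q̄ = 0.00676 kg/kg → 0.00676 × 12500 / 9.8 = 8.62 mm
Layer 880–780 hPa: Δp = 100 hPa = 10000 Pa, q̄ = 0.00447 kg/kg → 0.00447 × 10000 / 9.8 = 4.56 mm
Layer 780–570 hPa: Δp = 210 hPa = 21000 Pa, q̄ = 0.00267 kg/kg → 0.00267 × 21000 / 9.8 = 5.72 mm
Layer 570–290 hPa: Δp = 280 hPa = 28000 Pa, q̄ = 0.000855 kg/kg → 0.000855 × 28000 / 9.8 = 2.44 mm
Layer 290–200 hPa: Δp = 90 hPa = 9000 Pa, q̄ = 0.000304 kg/kg → 0.000304 × 9000 / 9.8 = 0.28 mm
PW = 8.62 + 4.56 + 5.72 + 2.44 + 0.28 = 21.62 ≈ 21.6 mm.

PW ≈ 21.6 mm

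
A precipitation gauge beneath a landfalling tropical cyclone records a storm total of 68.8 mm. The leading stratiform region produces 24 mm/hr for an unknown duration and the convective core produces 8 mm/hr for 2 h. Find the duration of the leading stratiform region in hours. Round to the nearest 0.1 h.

Known phases: 8 × 2 = 16 mm.
Remaining depth = 68.8 − 16 = 52.8 mm.
Duration = 52.8 / 24 = 2.2 h.

duration ≈ 2.2 h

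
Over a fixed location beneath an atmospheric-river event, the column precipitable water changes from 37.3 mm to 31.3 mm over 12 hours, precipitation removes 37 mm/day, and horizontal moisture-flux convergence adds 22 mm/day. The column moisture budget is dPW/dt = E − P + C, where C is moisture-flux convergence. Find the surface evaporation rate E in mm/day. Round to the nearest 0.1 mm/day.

dPW/dt = (31.3 − 37.3) mm / (12/24 day) = -12.000 mm/day.
E = dPW/dt + P − C = (-12.000) + 37 − (22) = 3.0 mm/day.

E ≈ 3.0 mm/day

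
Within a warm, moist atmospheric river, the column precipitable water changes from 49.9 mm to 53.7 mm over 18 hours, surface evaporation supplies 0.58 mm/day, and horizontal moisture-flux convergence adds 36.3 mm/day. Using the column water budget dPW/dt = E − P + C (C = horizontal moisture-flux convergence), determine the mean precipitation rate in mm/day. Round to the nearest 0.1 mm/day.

dPW/dt = (53.7 − 49.9) mm / (18/24 day) = +5.067 mm/day.
P = E + C − dPW/dt = 0.58 + (36.3) − (+5.067) = 31.8 mm/day.

P ≈ 31.8 mm/day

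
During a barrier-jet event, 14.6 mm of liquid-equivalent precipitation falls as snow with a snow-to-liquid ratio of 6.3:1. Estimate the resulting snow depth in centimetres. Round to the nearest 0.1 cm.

snow depth ≈ 9.2 cm

Snow depth = liquid × ratio = 14.6 mm × 6.3 = 91.98 mm = 9.2 cm.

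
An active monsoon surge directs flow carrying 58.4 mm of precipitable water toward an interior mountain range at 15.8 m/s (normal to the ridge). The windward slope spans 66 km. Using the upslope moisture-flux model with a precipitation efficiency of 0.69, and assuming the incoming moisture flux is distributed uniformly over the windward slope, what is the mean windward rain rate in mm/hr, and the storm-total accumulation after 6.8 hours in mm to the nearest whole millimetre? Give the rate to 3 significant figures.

Incoming column moisture flux per unit ridge length: F = V × PW = 15.8 × 58.4 = 922.72 mm·m/s.
Spread over the 66 km slope with efficiency ε = 0.69: R = ε·F/W = 0.69 × 922.72 / 66000 m = 9.647e-03 mm/s.
R = 9.647e-03 × 3600 = 34.7 mm/hr.
Over 6.8 h: total = 34.7 × 6.8 = 235.96 ≈ 236 mm.

R ≈ 34.7 mm/hr; total ≈ 236 mm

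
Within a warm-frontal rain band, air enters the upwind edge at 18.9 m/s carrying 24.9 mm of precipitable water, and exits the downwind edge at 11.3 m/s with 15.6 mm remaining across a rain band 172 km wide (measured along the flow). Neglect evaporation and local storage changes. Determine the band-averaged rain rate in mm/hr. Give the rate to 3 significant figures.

Column moisture flux per unit crosswind length is F = V × PW.
Inflow: F_in = 18.9 × 24.9 = 470.61 mm·m/s
Outflow: F_out = 11.3 × 15.6 = 176.28 mm·m/s
Steady-state rate R = (F_in − F_out)/L = (470.61 − 176.28) / 172000 m = 1.711e-03 mm/s.
R = 1.711e-03 × 3600 = 6.16 mm/hr.

R ≈ 6.16 mm/hr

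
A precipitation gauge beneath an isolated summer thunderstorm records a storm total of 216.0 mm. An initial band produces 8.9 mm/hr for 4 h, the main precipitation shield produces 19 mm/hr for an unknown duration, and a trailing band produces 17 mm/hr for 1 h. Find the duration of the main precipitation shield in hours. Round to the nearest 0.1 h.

Known phases: 8.9 × 4 + 17 × 1 = 35.6 + 17 = 52.6 mm.
Remaining depth = 216.0 − 52.6 = 163.4 mm.
Duration = 163.4 / 19 = 8.6 h.

duration ≈ 8.6 h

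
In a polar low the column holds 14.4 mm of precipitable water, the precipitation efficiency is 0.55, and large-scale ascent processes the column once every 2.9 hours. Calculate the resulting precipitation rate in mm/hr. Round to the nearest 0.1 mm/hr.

Each overturning extracts ε × PW = 0.55 × 14.4 = 7.92 mm.
Rate = ε·PW / τ = 7.92 / 2.9 h = 2.7 mm/hr.

R ≈ 2.7 mm/hr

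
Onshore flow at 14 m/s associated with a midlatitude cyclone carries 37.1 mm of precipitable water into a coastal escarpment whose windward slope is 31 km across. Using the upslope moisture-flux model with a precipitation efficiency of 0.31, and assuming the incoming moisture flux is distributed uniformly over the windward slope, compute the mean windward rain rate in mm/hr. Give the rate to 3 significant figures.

Incoming column moisture flux per unit ridge length: F = V × PW = 14 × 37.1 = 519.4 mm·m/s.
Spread over the 31 km slope with efficiency ε = 0.31: R = ε·F/W = 0.31 × 519.4 / 31000 m = 5.194e-03 mm/s.
R = 5.194e-03 × 3600 = 18.7 mm/hr.

R ≈ 18.7 mm/hr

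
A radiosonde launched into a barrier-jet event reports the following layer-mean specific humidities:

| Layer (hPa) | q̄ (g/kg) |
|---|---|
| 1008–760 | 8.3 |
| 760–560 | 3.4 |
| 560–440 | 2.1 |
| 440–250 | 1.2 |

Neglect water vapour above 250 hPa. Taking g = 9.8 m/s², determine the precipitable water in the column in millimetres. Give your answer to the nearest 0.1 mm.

Precipitable water is the column-integrated vapour mass per unit area: PW = (1/g) Σ q̄ Δp, with q in kg/kg and Δp in Pa (1 kg/m² of water = 1 mm).
Layer 1008–760 hPa: Δp = 248 hPa = 24800 Pa, q̄ = 0.0083 kg/kg → 0.0083 × 24800 / 9.8 = 21.00 mm
Layer 760–560 hPa: Δp = 200 hPa = 20000 Pa, q̄ = 0.0034 kg/kg → 0.0034 × 20000 / 9.8 = 6.94 mm
Layer 560–440 hPa: Δp = 120 hPa = 12000 Pa, q̄ = 0.0021 kg/kg → 0.0021 × 12000 / 9.8 = 2.57 mm
Layer 440–250 hPa: Δp = 190 hPa = 19000 Pa, q̄ = 0.0012 kg/kg → 0.0012 × 19000 / 9.8 = 2.33 mm
PW = 21.00 + 6.94 + 2.57 + 2.33 = 32.84 ≈ 32.8 mm.

PW ≈ 32.8 mm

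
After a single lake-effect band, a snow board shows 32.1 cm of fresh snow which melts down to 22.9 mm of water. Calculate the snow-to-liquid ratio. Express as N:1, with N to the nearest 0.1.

Ratio = snow depth / SWE = 321 mm / 22.9 mm = 14.0, i.e. 14.0:1.

ratio ≈ 14.0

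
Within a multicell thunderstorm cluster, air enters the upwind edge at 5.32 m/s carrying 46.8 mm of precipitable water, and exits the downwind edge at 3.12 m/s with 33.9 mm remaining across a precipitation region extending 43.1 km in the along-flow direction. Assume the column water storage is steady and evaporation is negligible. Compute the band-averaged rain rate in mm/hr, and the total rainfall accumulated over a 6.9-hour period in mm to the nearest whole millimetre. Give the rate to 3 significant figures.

R ≈ 12.0 mm/hr; total ≈ 83 mm

Column moisture flux per unit crosswind length is F = V × PW.
Inflow: F_in = 5.32 × 46.8 = 248.976 mm·m/s
Outflow: F_out = 3.12 × 33.9 = 105.768 mm·m/s
Steady-state rate R = (F_in − F_out)/L = (248.976 − 105.768) / 43100 m = 3.323e-03 mm/s.
R = 3.323e-03 × 3600 = 12.0 mm/hr.
Over 6.9 h: total = 12.0 × 6.9 = 82.8 ≈ 83 mm.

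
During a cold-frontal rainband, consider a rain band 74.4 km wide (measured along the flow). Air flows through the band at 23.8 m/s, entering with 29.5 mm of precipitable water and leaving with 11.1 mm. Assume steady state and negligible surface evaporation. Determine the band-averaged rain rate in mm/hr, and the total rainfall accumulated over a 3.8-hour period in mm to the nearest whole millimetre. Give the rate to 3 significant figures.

Column moisture flux per unit crosswind length is F = V × PW.
Inflow: F_in = 23.8 × 29.5 = 702.1 mm·m/s
Outflow: F_out = 23.8 × 11.1 = 264.18 mm·m/s
Steady-state rate R = (F_in − F_out)/L = (702.1 − 264.18) / 74400 m = 5.886e-03 mm/s.
R = 5.886e-03 × 3600 = 21.2 mm/hr.
Over 3.8 h: total = 21.2 × 3.8 = 80.56 ≈ 81 mm.

R ≈ 21.2 mm/hr; total ≈ 81 mm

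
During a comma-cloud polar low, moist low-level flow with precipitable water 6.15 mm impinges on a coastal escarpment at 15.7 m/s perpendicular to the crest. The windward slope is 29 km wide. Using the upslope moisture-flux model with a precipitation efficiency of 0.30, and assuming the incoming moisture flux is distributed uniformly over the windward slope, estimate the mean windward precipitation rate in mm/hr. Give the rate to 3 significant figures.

Incoming column moisture flux per unit ridge length: F = V × PW = 15.7 × 6.15 = 96.555 mm·m/s.
Spread over the 29 km slope with efficiency ε = 0.30: R = ε·F/W = 0.30 × 96.555 / 29000 m = 9.988e-04 mm/s.
R = 9.988e-04 × 3600 = 3.60 mm/hr.

R ≈ 3.60 mm/hr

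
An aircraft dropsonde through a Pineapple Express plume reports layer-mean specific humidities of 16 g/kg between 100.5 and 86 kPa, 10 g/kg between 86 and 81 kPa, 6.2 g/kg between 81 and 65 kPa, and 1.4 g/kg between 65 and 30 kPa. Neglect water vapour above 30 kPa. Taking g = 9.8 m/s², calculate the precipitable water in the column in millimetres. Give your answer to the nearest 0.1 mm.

PW ≈ 43.9 mm

Precipitable water is the column-integrated vapour mass per unit area: PW = (1/g) Σ q̄ Δp, with q in kg/kg and Δp in Pa (1 kg/m² of water = 1 mm).
Layer 100.5–86 kPa: Δp = 145 hPa = 14500 Pa, q̄ = 0.016 kg/kg → 0.016 × 14500 / 9.8 = 23.67 mm
Layer 86–81 kPa: Δp = 50 hPa = 5000 Pa, q̄ = 0.01 kg/kg → 0.01 × 5000 / 9.8 = 5.10 mm
Layer 81–65 kPa: Δp = 160 hPa = 16000 Pa, q̄ = 0.0062 kg/kg → 0.0062 × 16000 / 9.8 = 10.12 mm
Layer 65–30 kPa: Δp = 350 hPa = 35000 Pa, q̄ = 0.0014 kg/kg → 0.0014 × 35000 / 9.8 = 5.00 mm
PW = 23.67 + 5.10 + 10.12 + 5.00 = 43.89 ≈ 43.9 mm.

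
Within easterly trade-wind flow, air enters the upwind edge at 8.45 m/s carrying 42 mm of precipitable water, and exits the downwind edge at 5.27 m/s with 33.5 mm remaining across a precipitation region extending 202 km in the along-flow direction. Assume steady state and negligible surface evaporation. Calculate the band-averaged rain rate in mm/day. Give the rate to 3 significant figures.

R ≈ 76.3 mm/day

Column moisture flux per unit crosswind length is F = V × PW.
Inflow: F_in = 8.45 × 42 = 354.9 mm·m/s
Outflow: F_out = 5.27 × 33.5 = 176.545 mm·m/s
Steady-state rate R = (F_in − F_out)/L = (354.9 − 176.545) / 202000 m = 8.829e-04 mm/s.
R = 8.829e-04 × 3600 × 24 = 76.3 mm/day.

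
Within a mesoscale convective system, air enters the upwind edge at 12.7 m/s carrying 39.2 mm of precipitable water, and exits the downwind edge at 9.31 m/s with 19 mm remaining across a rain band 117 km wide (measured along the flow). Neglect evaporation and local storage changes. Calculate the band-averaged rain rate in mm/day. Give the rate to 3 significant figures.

R ≈ 237 mm/day

Column moisture flux per unit crosswind length is F = V × PW.
Inflow: F_in = 12.7 × 39.2 = 497.84 mm·m/s
Outflow: F_out = 9.31 × 19 = 176.89 mm·m/s
Steady-state rate R = (F_in − F_out)/L = (497.84 − 176.89) / 117000 m = 2.743e-03 mm/s.
R = 2.743e-03 × 3600 × 24 = 237 mm/day.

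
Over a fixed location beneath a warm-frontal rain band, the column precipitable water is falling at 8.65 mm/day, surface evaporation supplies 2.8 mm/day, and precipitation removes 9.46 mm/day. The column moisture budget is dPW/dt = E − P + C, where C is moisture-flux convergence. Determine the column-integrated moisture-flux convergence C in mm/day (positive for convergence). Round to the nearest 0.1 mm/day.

C ≈ -2.0 mm/day

dPW/dt = -8.65 mm/day.
C = dPW/dt − E + P = (-8.65) − 2.8 + 9.46 = -2.0 mm/day.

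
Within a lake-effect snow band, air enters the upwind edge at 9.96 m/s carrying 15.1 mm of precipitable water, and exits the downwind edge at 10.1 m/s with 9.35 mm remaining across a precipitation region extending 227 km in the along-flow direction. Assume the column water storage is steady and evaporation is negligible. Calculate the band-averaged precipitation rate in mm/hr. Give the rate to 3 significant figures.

Column moisture flux per unit crosswind length is F = V × PW.
Inflow: F_in = 9.96 × 15.1 = 150.396 mm·m/s
Outflow: F_out = 10.1 × 9.35 = 94.435 mm·m/s
Steady-state rate R = (F_in − F_out)/L = (150.396 − 94.435) / 227000 m = 2.465e-04 mm/s.
R = 2.465e-04 × 3600 = 0.887 mm/hr.

R ≈ 0.887 mm/hr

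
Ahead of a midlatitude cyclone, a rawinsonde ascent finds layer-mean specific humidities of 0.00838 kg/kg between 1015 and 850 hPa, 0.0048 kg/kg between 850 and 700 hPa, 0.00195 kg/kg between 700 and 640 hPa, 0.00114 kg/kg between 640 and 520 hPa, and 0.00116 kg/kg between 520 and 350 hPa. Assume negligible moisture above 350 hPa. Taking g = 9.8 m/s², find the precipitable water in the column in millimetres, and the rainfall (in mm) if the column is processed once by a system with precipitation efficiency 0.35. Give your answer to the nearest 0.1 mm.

PW ≈ 26.1 mm; rainfall ≈ 9.1 mm

Precipitable water is the column-integrated vapour mass per unit area: PW = (1/g) Σ q̄ Δp, with q in kg/kg and Δp in Pa (1 kg/m² of water = 1 mm).
Layer 1015–850 hPa: Δp = 165 hPa = 16500 Pa, q̄ = 0.00838 kg/kg → 0.00838 × 16500 / 9.8 = 14.11 mm
Layer 850–700 hPa: Δp = 150 hPa = 15000 Pa, q̄ = 0.0048 kg/kg → 0.0048 × 15000 / 9.8 = 7.35 mm
Layer 700–640 hPa: Δp = 60 hPa = 6000 Pa, q̄ = 0.00195 kg/kg → 0.00195 × 6000 / 9.8 = 1.19 mm
Layer 640–520 hPa: Δp = 120 hPa = 12000 Pa, q̄ = 0.00114 kg/kg → 0.00114 × 12000 / 9.8 = 1.40 mm
Layer 520–350 hPa: Δp = 170 hPa = 17000 Pa, q̄ = 0.00116 kg/kg → 0.00116 × 17000 / 9.8 = 2.01 mm
PW = 14.11 + 7.35 + 1.19 + 1.40 + 2.01 = 26.06 ≈ 26.1 mm.
Rainfall = ε × PW = 0.35 × 26.1 = 9.1 mm.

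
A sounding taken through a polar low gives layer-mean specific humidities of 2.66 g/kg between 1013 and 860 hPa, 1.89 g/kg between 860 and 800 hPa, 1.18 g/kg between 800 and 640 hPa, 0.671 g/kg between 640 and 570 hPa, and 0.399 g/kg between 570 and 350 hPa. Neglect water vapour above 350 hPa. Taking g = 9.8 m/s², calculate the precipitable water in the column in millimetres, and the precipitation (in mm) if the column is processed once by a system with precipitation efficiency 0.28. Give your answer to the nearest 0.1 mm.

PW ≈ 8.6 mm; precipitation ≈ 2.4 mm

Precipitable water is the column-integrated vapour mass per unit area: PW = (1/g) Σ q̄ Δp, with q in kg/kg and Δp in Pa (1 kg/m² of water = 1 mm).
Layer 1013–860 hPa: Δp = 153 hPa = 15300 Pa, q̄ = 0.00266 kg/kg → 0.00266 × 15300 / 9.8 = 4.15 mm
Layer 860–800 hPa: Δp = 60 hPa = 6000 Pa, q̄ = 0.00189 kg/kg → 0.00189 × 6000 / 9.8 = 1.16 mm
Layer 800–640 hPa: Δp = 160 hPa = 16000 Pa, q̄ = 0.00118 kg/kg → 0.00118 × 16000 / 9.8 = 1.93 mm
Layer 640–570 hPa: Δp = 70 hPa = 7000 Pa, q̄ = 0.000671 kg/kg → 0.000671 × 7000 / 9.8 = 0.48 mm
Layer 570–350 hPa: Δp = 220 hPa = 22000 Pa, q̄ = 0.000399 kg/kg → 0.000399 × 22000 / 9.8 = 0.90 mm
PW = 4.15 + 1.16 + 1.93 + 0.48 + 0.90 = 8.62 ≈ 8.6 mm.
Precipitation = ε × PW = 0.28 × 8.6 = 2.4 mm.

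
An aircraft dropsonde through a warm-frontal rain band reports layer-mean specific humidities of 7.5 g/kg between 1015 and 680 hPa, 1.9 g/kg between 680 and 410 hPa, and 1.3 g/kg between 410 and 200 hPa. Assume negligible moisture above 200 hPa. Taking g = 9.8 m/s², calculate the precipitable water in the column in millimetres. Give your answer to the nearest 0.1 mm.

Precipitable water is the column-integrated vapour mass per unit area: PW = (1/g) Σ q̄ Δp, with q in kg/kg and Δp in Pa (1 kg/m² of water = 1 mm).
Layer 1015–680 hPa: Δp = 335 hPa = 33500 Pa, q̄ = 0.0075 kg/kg → 0.0075 × 33500 / 9.8 = 25.64 mm
Layer 680–410 hPa: Δp = 270 hPa = 27000 Pa, q̄ = 0.0019 kg/kg → 0.0019 × 27000 / 9.8 = 5.23 mm
Layer 410–200 hPa: Δp = 210 hPa = 21000 Pa, q̄ = 0.0013 kg/kg → 0.0013 × 21000 / 9.8 = 2.79 mm
PW = 25.64 + 5.23 + 2.79 = 33.66 ≈ 33.7 mm.

PW ≈ 33.7 mm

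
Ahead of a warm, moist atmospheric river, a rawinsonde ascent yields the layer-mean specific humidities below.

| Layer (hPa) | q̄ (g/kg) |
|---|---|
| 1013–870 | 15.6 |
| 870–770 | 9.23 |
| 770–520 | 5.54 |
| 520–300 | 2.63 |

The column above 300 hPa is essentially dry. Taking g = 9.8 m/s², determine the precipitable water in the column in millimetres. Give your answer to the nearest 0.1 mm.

Precipitable water is the column-integrated vapour mass per unit area: PW = (1/g) Σ q̄ Δp, with q in kg/kg and Δp in Pa (1 kg/m² of water = 1 mm).
Layer 1013–870 hPa: Δp = 143 hPa = 14300 Pa, q̄ = 0.0156 kg/kg → 0.0156 × 14300 / 9.8 = 22.76 mm
Layer 870–770 hPa: Δp = 100 hPa = 10000 Pa, q̄ = 0.00923 kg/kg → 0.00923 × 10000 / 9.8 = 9.42 mm
Layer 770–520 hPa: Δp = 250 hPa = 25000 Pa, q̄ = 0.00554 kg/kg → 0.00554 × 25000 / 9.8 = 14.13 mm
Layer 520–300 hPa: Δp = 220 hPa = 22000 Pa, q̄ = 0.00263 kg/kg → 0.00263 × 22000 / 9.8 = 5.90 mm
PW = 22.76 + 9.42 + 14.13 + 5.90 = 52.21 ≈ 52.2 mm.

PW ≈ 52.2 mm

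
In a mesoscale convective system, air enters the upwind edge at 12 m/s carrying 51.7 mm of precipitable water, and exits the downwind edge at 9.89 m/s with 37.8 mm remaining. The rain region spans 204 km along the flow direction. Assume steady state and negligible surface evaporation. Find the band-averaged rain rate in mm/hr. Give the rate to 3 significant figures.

R ≈ 4.35 mm/hr

Column moisture flux per unit crosswind length is F = V × PW.
Inflow: F_in = 12 × 51.7 = 620.4 mm·m/s
Outflow: F_out = 9.89 × 37.8 = 373.842 mm·m/s
Steady-state rate R = (F_in − F_out)/L = (620.4 − 373.842) / 204000 m = 1.209e-03 mm/s.
R = 1.209e-03 × 3600 = 4.35 mm/hr.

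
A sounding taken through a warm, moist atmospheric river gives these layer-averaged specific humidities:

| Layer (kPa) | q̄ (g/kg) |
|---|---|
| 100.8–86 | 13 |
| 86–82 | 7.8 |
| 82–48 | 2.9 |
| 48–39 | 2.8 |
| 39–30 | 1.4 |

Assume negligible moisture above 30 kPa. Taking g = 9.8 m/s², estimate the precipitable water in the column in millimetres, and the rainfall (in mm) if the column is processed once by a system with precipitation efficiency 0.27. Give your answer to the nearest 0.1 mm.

PW ≈ 36.7 mm; rainfall ≈ 9.9 mm

Precipitable water is the column-integrated vapour mass per unit area: PW = (1/g) Σ q̄ Δp, with q in kg/kg and Δp in Pa (1 kg/m² of water = 1 mm).
Layer 100.8–86 kPa: Δp = 148 hPa = 14800 Pa, q̄ = 0.013 kg/kg → 0.013 × 14800 / 9.8 = 19.63 mm
Layer 86–82 kPa: Δp = 40 hPa = 4000 Pa, q̄ = 0.0078 kg/kg → 0.0078 × 4000 / 9.8 = 3.18 mm
Layer 82–48 kPa: Δp = 340 hPa = 34000 Pa, q̄ = 0.0029 kg/kg → 0.0029 × 34000 / 9.8 = 10.06 mm
Layer 48–39 kPa: Δp = 90 hPa = 9000 Pa, q̄ = 0.0028 kg/kg → 0.0028 × 9000 / 9.8 = 2.57 mm
Layer 39–30 kPa: Δp = 90 hPa = 9000 Pa, q̄ = 0.0014 kg/kg → 0.0014 × 9000 / 9.8 = 1.29 mm
PW = 19.63 + 3.18 + 10.06 + 2.57 + 1.29 = 36.73 ≈ 36.7 mm.
Rainfall = ε × PW = 0.27 × 36.7 = 9.9 mm.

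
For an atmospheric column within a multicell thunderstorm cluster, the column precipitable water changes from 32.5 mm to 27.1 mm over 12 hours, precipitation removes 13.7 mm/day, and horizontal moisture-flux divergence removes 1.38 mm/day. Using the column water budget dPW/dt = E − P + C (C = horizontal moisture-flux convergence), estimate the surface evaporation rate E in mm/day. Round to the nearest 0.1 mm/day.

E ≈ 4.3 mm/day

dPW/dt = (27.1 − 32.5) mm / (12/24 day) = -10.800 mm/day.
E = dPW/dt + P − C = (-10.800) + 13.7 − (-1.38) = 4.3 mm/day.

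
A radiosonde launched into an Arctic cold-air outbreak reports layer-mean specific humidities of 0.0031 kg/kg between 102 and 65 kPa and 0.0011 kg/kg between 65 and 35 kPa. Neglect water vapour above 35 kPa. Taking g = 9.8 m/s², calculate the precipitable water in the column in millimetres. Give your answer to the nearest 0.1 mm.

PW ≈ 15.1 mm

Precipitable water is the column-integrated vapour mass per unit area: PW = (1/g) Σ q̄ Δp, with q in kg/kg and Δp in Pa (1 kg/m² of water = 1 mm).
Layer 102–65 kPa: Δp = 370 hPa = 37000 Pa, q̄ = 0.0031 kg/kg → 0.0031 × 37000 / 9.8 = 11.70 mm
Layer 65–35 kPa: Δp = 300 hPa = 30000 Pa, q̄ = 0.0011 kg/kg → 0.0011 × 30000 / 9.8 = 3.37 mm
PW = 11.70 + 3.37 = 15.07 ≈ 15.1 mm.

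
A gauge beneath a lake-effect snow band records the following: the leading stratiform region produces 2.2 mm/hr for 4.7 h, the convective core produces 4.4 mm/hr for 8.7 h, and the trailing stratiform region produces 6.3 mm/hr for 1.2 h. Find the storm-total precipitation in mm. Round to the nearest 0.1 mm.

Total = Σ Rᵢ Δtᵢ = 2.2 × 4.7 + 4.4 × 8.7 + 6.3 × 1.2
      = 10.34 + 38.28 + 7.56 = 56.2 mm.

total ≈ 56.2 mm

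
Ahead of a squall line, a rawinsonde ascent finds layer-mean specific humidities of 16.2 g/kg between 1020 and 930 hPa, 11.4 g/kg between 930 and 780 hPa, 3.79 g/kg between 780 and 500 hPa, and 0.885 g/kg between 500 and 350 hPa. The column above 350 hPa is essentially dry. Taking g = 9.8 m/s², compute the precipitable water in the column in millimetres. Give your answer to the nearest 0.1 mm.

PW ≈ 44.5 mm

Precipitable water is the column-integrated vapour mass per unit area: PW = (1/g) Σ q̄ Δp, with q in kg/kg and Δp in Pa (1 kg/m² of water = 1 mm).
Layer 1020–930 hPa: Δp = 90 hPa = 9000 Pa, q̄ = 0.0162 kg/kg → 0.0162 × 9000 / 9.8 = 14.88 mm
Layer 930–780 hPa: Δp = 150 hPa = 15000 Pa, q̄ = 0.0114 kg/kg → 0.0114 × 15000 / 9.8 = 17.45 mm
Layer 780–500 hPa: Δp = 280 hPa = 28000 Pa, q̄ = 0.00379 kg/kg → 0.00379 × 28000 / 9.8 = 10.83 mm
Layer 500–350 hPa: Δp = 150 hPa = 15000 Pa, q̄ = 0.000885 kg/kg → 0.000885 × 15000 / 9.8 = 1.35 mm
PW = 14.88 + 17.45 + 10.83 + 1.35 = 44.51 ≈ 44.5 mm.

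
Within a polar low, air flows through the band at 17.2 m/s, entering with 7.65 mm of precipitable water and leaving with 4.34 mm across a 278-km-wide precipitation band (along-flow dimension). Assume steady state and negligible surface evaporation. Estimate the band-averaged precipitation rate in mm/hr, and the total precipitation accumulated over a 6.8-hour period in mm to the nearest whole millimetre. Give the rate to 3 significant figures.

R ≈ 0.737 mm/hr; total ≈ 5 mm

Column moisture flux per unit crosswind length is F = V × PW.
Inflow: F_in = 17.2 × 7.65 = 131.58 mm·m/s
Outflow: F_out = 17.2 × 4.34 = 74.648 mm·m/s
Steady-state rate R = (F_in − F_out)/L = (131.58 − 74.648) / 278000 m = 2.048e-04 mm/s.
R = 2.048e-04 × 3600 = 0.737 mm/hr.
Over 6.8 h: total = 0.737 × 6.8 = 5.0116 ≈ 5 mm.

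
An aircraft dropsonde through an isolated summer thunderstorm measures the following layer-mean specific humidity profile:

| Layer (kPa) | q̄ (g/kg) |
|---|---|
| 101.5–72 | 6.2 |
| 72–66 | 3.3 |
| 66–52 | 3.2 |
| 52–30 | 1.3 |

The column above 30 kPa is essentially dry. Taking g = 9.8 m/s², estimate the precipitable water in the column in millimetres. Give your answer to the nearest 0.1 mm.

PW ≈ 28.2 mm

Precipitable water is the column-integrated vapour mass per unit area: PW = (1/g) Σ q̄ Δp, with q in kg/kg and Δp in Pa (1 kg/m² of water = 1 mm).
Layer 101.5–72 kPa: Δp = 295 hPa = 29500 Pa, q̄ = 0.0062 kg/kg → 0.0062 × 29500 / 9.8 = 18.66 mm
Layer 72–66 kPa: Δp = 60 hPa = 6000 Pa, q̄ = 0.0033 kg/kg → 0.0033 × 6000 / 9.8 = 2.02 mm
Layer 66–52 kPa: Δp = 140 hPa = 14000 Pa, q̄ = 0.0032 kg/kg → 0.0032 × 14000 / 9.8 = 4.57 mm
Layer 52–30 kPa: Δp = 220 hPa = 22000 Pa, q̄ = 0.0013 kg/kg → 0.0013 × 22000 / 9.8 = 2.92 mm
PW = 18.66 + 2.02 + 4.57 + 2.92 = 28.17 ≈ 28.2 mm.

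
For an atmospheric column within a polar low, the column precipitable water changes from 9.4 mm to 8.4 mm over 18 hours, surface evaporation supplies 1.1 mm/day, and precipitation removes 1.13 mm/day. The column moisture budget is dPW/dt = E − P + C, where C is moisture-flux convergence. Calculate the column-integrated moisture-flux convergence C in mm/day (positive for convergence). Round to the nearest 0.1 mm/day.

C ≈ -1.3 mm/day

dPW/dt = (8.4 − 9.4) mm / (18/24 day) = -1.333 mm/day.
C = dPW/dt − E + P = (-1.333) − 1.1 + 1.13 = -1.3 mm/day.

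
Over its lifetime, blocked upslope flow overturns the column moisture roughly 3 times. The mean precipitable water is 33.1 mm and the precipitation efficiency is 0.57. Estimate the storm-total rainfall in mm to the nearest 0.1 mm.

rainfall ≈ 56.6 mm

Each cycle deposits ε × PW = 0.57 × 33.1 = 18.867 mm.
Over 3 cycles: 3 × 18.867 = 56.6 mm.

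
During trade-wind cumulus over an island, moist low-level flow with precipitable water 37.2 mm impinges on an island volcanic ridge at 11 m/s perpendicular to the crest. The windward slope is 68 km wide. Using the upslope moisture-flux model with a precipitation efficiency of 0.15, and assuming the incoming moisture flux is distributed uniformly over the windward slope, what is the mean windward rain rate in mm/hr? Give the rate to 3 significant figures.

Incoming column moisture flux per unit ridge length: F = V × PW = 11 × 37.2 = 409.2 mm·m/s.
Spread over the 68 km slope with efficiency ε = 0.15: R = ε·F/W = 0.15 × 409.2 / 68000 m = 9.026e-04 mm/s.
R = 9.026e-04 × 3600 = 3.25 mm/hr.

R ≈ 3.25 mm/hr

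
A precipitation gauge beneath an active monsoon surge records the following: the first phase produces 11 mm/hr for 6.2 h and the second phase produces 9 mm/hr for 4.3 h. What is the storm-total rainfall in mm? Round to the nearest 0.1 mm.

Total = Σ Rᵢ Δtᵢ = 11 × 6.2 + 9 × 4.3
      = 68.2 + 38.7 = 106.9 mm.

total ≈ 106.9 mm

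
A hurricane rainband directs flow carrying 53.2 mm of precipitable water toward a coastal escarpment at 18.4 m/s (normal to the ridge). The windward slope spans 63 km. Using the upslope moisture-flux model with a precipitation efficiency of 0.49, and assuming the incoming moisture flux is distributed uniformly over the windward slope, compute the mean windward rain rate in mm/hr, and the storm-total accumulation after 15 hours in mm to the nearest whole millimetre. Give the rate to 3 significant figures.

Incoming column moisture flux per unit ridge length: F = V × PW = 18.4 × 53.2 = 978.88 mm·m/s.
Spread over the 63 km slope with efficiency ε = 0.49: R = ε·F/W = 0.49 × 978.88 / 63000 m = 7.614e-03 mm/s.
R = 7.614e-03 × 3600 = 27.4 mm/hr.
Over 15 h: total = 27.4 × 15 = 411 mm.

R ≈ 27.4 mm/hr; total ≈ 411 mm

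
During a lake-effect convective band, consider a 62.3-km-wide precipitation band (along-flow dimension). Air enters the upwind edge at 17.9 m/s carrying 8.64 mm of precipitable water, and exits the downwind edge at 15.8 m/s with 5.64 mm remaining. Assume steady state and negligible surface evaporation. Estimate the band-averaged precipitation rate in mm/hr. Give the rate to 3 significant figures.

R ≈ 3.79 mm/hr

Column moisture flux per unit crosswind length is F = V × PW.
Inflow: F_in = 17.9 × 8.64 = 154.656 mm·m/s
Outflow: F_out = 15.8 × 5.64 = 89.112 mm·m/s
Steady-state rate R = (F_in − F_out)/L = (154.656 − 89.112) / 62300 m = 1.052e-03 mm/s.
R = 1.052e-03 × 3600 = 3.79 mm/hr.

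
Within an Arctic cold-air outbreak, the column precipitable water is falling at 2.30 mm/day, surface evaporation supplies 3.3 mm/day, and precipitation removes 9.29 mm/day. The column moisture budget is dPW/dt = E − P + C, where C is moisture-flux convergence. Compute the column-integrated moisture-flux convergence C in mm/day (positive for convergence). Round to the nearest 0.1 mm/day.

dPW/dt = -2.30 mm/day.
C = dPW/dt − E + P = (-2.30) − 3.3 + 9.29 = 3.7 mm/day.

C ≈ 3.7 mm/day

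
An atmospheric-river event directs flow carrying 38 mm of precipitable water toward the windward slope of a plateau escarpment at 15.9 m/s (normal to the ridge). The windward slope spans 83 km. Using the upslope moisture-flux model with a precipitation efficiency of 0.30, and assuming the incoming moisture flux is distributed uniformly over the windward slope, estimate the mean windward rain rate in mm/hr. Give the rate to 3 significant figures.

Incoming column moisture flux per unit ridge length: F = V × PW = 15.9 × 38 = 604.2 mm·m/s.
Spread over the 83 km slope with efficiency ε = 0.30: R = ε·F/W = 0.30 × 604.2 / 83000 m = 2.184e-03 mm/s.
R = 2.184e-03 × 3600 = 7.86 mm/hr.

R ≈ 7.86 mm/hr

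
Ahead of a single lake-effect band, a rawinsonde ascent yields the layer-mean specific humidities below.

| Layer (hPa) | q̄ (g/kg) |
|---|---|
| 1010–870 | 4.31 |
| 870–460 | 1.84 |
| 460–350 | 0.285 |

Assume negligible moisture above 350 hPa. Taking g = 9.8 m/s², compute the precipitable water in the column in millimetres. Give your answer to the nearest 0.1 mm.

Precipitable water is the column-integrated vapour mass per unit area: PW = (1/g) Σ q̄ Δp, with q in kg/kg and Δp in Pa (1 kg/m² of water = 1 mm).
Layer 1010–870 hPa: Δp = 140 hPa = 14000 Pa, q̄ = 0.00431 kg/kg → 0.00431 × 14000 / 9.8 = 6.16 mm
Layer 870–460 hPa: Δp = 410 hPa = 41000 Pa, q̄ = 0.00184 kg/kg → 0.00184 × 41000 / 9.8 = 7.70 mm
Layer 460–350 hPa: Δp = 110 hPa = 11000 Pa, q̄ = 0.000285 kg/kg → 0.000285 × 11000 / 9.8 = 0.32 mm
PW = 6.16 + 7.70 + 0.32 = 14.18 ≈ 14.2 mm.

PW ≈ 14.2 mm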